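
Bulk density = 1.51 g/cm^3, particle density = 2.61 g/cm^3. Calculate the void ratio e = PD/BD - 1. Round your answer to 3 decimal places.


Step 1: e = PD / BD - 1
Step 2: e = 2.61 / 1.51 - 1
Step 3: e = 1.72848 - 1
Step 4: e = 0.728

0.728


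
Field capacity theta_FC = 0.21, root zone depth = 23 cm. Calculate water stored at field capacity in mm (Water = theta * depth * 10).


Step 1: Water (mm) = theta_FC * depth (cm) * 10
Step 2: Water = 0.21 * 23 * 10
Step 3: Water = 48.3 mm

48.3


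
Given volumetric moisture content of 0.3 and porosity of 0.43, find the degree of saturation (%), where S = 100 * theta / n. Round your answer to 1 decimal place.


Step 1: S = 100 * theta_v / n
Step 2: S = 100 * 0.3 / 0.43
Step 3: S = 69.8%

69.8


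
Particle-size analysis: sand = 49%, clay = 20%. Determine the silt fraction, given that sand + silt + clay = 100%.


Step 1: sand + silt + clay = 100%
Step 2: silt = 100 - sand - clay
Step 3: silt = 100 - 49 - 20
Step 4: silt = 31%

31


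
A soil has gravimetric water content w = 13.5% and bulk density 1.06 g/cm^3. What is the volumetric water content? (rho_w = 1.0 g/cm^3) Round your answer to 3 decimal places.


Step 1: theta = (w / 100) * BD / rho_w
Step 2: theta = (13.5 / 100) * 1.06 / 1.0
Step 3: theta = 0.135 * 1.06
Step 4: theta = 0.143

0.143


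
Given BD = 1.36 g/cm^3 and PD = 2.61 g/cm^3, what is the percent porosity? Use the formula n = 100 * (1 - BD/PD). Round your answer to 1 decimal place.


Step 1: Formula: n = 100 * (1 - BD / PD)
Step 2: n = 100 * (1 - 1.36 / 2.61)
Step 3: n = 100 * (1 - 0.52107)
Step 4: n = 47.9%

47.9


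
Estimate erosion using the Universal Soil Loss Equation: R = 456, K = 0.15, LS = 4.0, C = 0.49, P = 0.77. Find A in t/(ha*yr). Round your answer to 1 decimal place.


Step 1: A = R * K * LS * C * P
Step 2: R * K = 456 * 0.15 = 68.4
Step 3: (R*K) * LS = 68.4 * 4.0 = 273.6
Step 4: * C * P = 273.6 * 0.49 * 0.77 = 103.2
Step 5: A = 103.2 t/(ha*yr)

103.2


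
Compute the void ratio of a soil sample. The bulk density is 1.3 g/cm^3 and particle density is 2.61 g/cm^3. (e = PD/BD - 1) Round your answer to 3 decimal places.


Step 1: e = PD / BD - 1
Step 2: e = 2.61 / 1.3 - 1
Step 3: e = 2.00769 - 1
Step 4: e = 1.008

1.008


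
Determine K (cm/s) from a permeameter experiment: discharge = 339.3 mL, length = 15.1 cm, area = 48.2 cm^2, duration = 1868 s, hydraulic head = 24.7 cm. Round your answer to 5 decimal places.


Step 1: K = Q * L / (A * t * h)
Step 2: Numerator = 339.3 * 15.1 = 5123.43
Step 3: Denominator = 48.2 * 1868 * 24.7 = 2223928.72
Step 4: K = 5123.43 / 2223928.72 = 0.0023 cm/s

0.0023


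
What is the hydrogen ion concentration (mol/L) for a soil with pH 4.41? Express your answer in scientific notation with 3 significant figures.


Step 1: [H+] = 10^(-pH)
Step 2: [H+] = 10^(-4.41)
Step 3: [H+] = 3.89e-05 mol/L

3.89e-05


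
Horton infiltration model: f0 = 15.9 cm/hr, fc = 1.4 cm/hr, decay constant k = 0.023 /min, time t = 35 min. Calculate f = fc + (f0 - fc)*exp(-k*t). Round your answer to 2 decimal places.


Step 1: f = fc + (f0 - fc) * exp(-k * t)
Step 2: exp(-0.023 * 35) = 0.447088
Step 3: f = 1.4 + (15.9 - 1.4) * 0.447088
Step 4: f = 1.4 + 14.5 * 0.447088
Step 5: f = 7.88 cm/hr

7.88


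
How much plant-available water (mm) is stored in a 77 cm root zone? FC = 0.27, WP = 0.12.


Step 1: Available water = (FC - WP) * depth * 10
Step 2: AW = (0.27 - 0.12) * 77 * 10
Step 3: AW = 0.15 * 77 * 10
Step 4: AW = 115.5 mm

115.5


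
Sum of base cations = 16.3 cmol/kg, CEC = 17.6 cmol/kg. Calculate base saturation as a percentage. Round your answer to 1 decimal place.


Step 1: BS = 100 * (sum of bases) / CEC
Step 2: BS = 100 * 16.3 / 17.6
Step 3: BS = 92.6%

92.6


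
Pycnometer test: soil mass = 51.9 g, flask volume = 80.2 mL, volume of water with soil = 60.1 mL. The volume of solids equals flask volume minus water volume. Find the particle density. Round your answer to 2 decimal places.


Step 1: Volume of solids = flask volume - water volume with soil
Step 2: V_solids = 80.2 - 60.1 = 20.1 mL
Step 3: Particle density = mass / V_solids = 51.9 / 20.1 = 2.58 g/cm^3

2.58


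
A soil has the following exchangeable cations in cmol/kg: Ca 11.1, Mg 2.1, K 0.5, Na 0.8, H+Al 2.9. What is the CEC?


Step 1: CEC = Ca + Mg + K + Na + (H+Al)
Step 2: CEC = 11.1 + 2.1 + 0.5 + 0.8 + 2.9
Step 3: CEC = 17.4 cmol/kg

17.4


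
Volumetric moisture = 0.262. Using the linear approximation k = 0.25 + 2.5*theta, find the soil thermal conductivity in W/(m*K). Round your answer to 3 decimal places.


Step 1: k = 0.25 + 2.5 * theta
Step 2: k = 0.25 + 2.5 * 0.262
Step 3: k = 0.25 + 0.655
Step 4: k = 0.905 W/(m*K)

0.905


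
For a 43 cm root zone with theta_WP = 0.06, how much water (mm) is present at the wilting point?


Step 1: Water (mm) = theta_WP * depth * 10
Step 2: Water = 0.06 * 43 * 10
Step 3: Water = 25.8 mm

25.8


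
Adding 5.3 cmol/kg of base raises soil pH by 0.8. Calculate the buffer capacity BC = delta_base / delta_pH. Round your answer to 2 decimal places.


Step 1: BC = change in base / change in pH
Step 2: BC = 5.3 / 0.8
Step 3: BC = 6.63 cmol/(kg*pH unit)

6.63


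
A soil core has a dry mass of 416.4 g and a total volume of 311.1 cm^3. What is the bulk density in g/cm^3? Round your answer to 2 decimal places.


Step 1: Identify the formula: BD = dry mass / volume
Step 2: Substitute values: BD = 416.4 / 311.1
Step 3: BD = 1.34 g/cm^3

1.34


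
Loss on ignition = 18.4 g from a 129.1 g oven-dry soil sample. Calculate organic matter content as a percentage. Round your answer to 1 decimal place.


Step 1: OM% = 100 * LOI / sample mass
Step 2: OM = 100 * 18.4 / 129.1
Step 3: OM = 14.3%

14.3


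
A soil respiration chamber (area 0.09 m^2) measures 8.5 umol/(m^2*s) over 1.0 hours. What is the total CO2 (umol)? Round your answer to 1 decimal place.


Step 1: Convert time to seconds: 1.0 hr * 3600 = 3600.0 s
Step 2: Total = flux * area * time_s
Step 3: Total = 8.5 * 0.09 * 3600.0
Step 4: Total = 2754.0 umol

2754.0


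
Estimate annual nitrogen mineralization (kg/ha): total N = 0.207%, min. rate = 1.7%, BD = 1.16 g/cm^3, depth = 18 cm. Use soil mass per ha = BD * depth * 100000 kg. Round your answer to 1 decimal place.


Step 1: Soil mass per ha = BD * depth * 100000 = 1.16 * 18 * 100000 = 2088000 kg
Step 2: Total N pool = soil mass * N%/100 = 2088000 * 0.207/100 = 4322.16 kg/ha
Step 3: N mineralized = N pool * rate%/100 = 4322.16 * 1.7/100 = 73.5 kg/ha/yr

73.5


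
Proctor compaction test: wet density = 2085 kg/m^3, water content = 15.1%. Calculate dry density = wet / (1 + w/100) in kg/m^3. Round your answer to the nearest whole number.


Step 1: Dry density = wet density / (1 + w/100)
Step 2: Dry density = 2085 / (1 + 15.1/100)
Step 3: Dry density = 2085 / 1.151
Step 4: Dry density = 1811 kg/m^3

1811


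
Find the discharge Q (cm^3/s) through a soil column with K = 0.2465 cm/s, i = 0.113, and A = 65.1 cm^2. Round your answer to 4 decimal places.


Step 1: Apply Darcy's law: Q = K * i * A
Step 2: Q = 0.2465 * 0.113 * 65.1
Step 3: Q = 1.8133 cm^3/s

1.8133


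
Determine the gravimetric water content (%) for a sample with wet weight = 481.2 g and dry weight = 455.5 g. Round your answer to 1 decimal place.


Step 1: Water mass = wet - dry = 481.2 - 455.5 = 25.7 g
Step 2: w = 100 * water mass / dry mass
Step 3: w = 100 * 25.7 / 455.5 = 5.6%

5.6


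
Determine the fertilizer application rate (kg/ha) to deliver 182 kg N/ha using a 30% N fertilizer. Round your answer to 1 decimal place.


Step 1: Fertilizer rate = target N / (N content / 100)
Step 2: Rate = 182 / (30 / 100)
Step 3: Rate = 182 / 0.3
Step 4: Rate = 606.7 kg/ha

606.7


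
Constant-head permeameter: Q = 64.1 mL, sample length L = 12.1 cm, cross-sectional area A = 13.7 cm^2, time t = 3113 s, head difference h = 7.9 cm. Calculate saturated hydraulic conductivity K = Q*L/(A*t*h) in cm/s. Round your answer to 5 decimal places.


Step 1: K = Q * L / (A * t * h)
Step 2: Numerator = 64.1 * 12.1 = 775.61
Step 3: Denominator = 13.7 * 3113 * 7.9 = 336919.99
Step 4: K = 775.61 / 336919.99 = 0.0023 cm/s

0.0023


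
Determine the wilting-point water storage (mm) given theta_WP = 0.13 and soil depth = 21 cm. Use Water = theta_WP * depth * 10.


Step 1: Water (mm) = theta_WP * depth * 10
Step 2: Water = 0.13 * 21 * 10
Step 3: Water = 27.3 mm

27.3


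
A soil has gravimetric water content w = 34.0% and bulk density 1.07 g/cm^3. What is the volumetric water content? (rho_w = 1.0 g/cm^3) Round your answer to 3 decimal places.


Step 1: theta = (w / 100) * BD / rho_w
Step 2: theta = (34.0 / 100) * 1.07 / 1.0
Step 3: theta = 0.34 * 1.07
Step 4: theta = 0.364

0.364


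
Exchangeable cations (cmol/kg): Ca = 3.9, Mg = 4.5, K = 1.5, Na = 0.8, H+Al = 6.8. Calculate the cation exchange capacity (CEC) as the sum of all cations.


Step 1: CEC = Ca + Mg + K + Na + (H+Al)
Step 2: CEC = 3.9 + 4.5 + 1.5 + 0.8 + 6.8
Step 3: CEC = 17.5 cmol/kg

17.5


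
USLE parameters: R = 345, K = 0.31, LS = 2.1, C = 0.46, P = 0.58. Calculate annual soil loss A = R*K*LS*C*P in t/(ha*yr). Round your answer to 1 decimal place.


Step 1: A = R * K * LS * C * P
Step 2: R * K = 345 * 0.31 = 106.95
Step 3: (R*K) * LS = 106.95 * 2.1 = 224.595
Step 4: * C * P = 224.595 * 0.46 * 0.58 = 59.9
Step 5: A = 59.9 t/(ha*yr)

59.9


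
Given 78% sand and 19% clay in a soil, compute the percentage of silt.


Step 1: sand + silt + clay = 100%
Step 2: silt = 100 - sand - clay
Step 3: silt = 100 - 78 - 19
Step 4: silt = 3%

3


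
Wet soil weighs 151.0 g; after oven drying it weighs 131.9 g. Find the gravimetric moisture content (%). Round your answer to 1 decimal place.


Step 1: Water mass = wet - dry = 151.0 - 131.9 = 19.1 g
Step 2: w = 100 * water mass / dry mass
Step 3: w = 100 * 19.1 / 131.9 = 14.5%

14.5


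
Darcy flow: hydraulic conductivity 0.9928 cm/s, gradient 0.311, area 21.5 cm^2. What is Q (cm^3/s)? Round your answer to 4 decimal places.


Step 1: Apply Darcy's law: Q = K * i * A
Step 2: Q = 0.9928 * 0.311 * 21.5
Step 3: Q = 6.6384 cm^3/s

6.6384


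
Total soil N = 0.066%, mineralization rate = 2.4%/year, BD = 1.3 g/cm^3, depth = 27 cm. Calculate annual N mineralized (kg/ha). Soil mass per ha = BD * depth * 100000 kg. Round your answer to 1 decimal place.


Step 1: Soil mass per ha = BD * depth * 100000 = 1.3 * 27 * 100000 = 3510000 kg
Step 2: Total N pool = soil mass * N%/100 = 3510000 * 0.066/100 = 2316.6 kg/ha
Step 3: N mineralized = N pool * rate%/100 = 2316.6 * 2.4/100 = 55.6 kg/ha/yr

55.6


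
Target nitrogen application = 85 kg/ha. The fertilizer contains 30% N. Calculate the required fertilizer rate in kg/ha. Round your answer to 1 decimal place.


Step 1: Fertilizer rate = target N / (N content / 100)
Step 2: Rate = 85 / (30 / 100)
Step 3: Rate = 85 / 0.3
Step 4: Rate = 283.3 kg/ha

283.3


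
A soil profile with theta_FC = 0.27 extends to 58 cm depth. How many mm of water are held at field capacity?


Step 1: Water (mm) = theta_FC * depth (cm) * 10
Step 2: Water = 0.27 * 58 * 10
Step 3: Water = 156.6 mm

156.6


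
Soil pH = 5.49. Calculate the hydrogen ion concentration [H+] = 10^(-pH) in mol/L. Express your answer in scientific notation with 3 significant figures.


Step 1: [H+] = 10^(-pH)
Step 2: [H+] = 10^(-5.49)
Step 3: [H+] = 3.24e-06 mol/L

3.24e-06


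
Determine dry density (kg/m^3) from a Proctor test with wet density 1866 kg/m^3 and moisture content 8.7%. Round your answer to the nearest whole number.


Step 1: Dry density = wet density / (1 + w/100)
Step 2: Dry density = 1866 / (1 + 8.7/100)
Step 3: Dry density = 1866 / 1.087
Step 4: Dry density = 1717 kg/m^3

1717


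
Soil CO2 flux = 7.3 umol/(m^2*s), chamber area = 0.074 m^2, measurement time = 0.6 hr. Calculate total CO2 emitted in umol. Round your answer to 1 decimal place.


Step 1: Convert time to seconds: 0.6 hr * 3600 = 2160.0 s
Step 2: Total = flux * area * time_s
Step 3: Total = 7.3 * 0.074 * 2160.0
Step 4: Total = 1166.8 umol

1166.8


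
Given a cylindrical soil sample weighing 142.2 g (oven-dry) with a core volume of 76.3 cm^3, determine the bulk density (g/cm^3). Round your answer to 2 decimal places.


Step 1: Identify the formula: BD = dry mass / volume
Step 2: Substitute values: BD = 142.2 / 76.3
Step 3: BD = 1.86 g/cm^3

1.86


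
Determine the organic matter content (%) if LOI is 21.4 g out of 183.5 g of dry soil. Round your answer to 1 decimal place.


Step 1: OM% = 100 * LOI / sample mass
Step 2: OM = 100 * 21.4 / 183.5
Step 3: OM = 11.7%

11.7


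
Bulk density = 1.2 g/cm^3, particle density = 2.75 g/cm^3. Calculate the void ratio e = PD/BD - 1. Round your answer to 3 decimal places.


Step 1: e = PD / BD - 1
Step 2: e = 2.75 / 1.2 - 1
Step 3: e = 2.29167 - 1
Step 4: e = 1.292

1.292


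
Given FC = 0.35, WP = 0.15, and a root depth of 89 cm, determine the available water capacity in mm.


Step 1: Available water = (FC - WP) * depth * 10
Step 2: AW = (0.35 - 0.15) * 89 * 10
Step 3: AW = 0.2 * 89 * 10
Step 4: AW = 178.0 mm

178.0


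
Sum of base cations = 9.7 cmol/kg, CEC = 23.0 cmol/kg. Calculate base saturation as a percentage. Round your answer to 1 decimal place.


Step 1: BS = 100 * (sum of bases) / CEC
Step 2: BS = 100 * 9.7 / 23.0
Step 3: BS = 42.2%

42.2


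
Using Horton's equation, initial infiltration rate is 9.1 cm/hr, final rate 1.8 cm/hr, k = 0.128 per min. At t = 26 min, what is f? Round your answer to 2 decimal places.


Step 1: f = fc + (f0 - fc) * exp(-k * t)
Step 2: exp(-0.128 * 26) = 0.035865
Step 3: f = 1.8 + (9.1 - 1.8) * 0.035865
Step 4: f = 1.8 + 7.3 * 0.035865
Step 5: f = 2.06 cm/hr

2.06


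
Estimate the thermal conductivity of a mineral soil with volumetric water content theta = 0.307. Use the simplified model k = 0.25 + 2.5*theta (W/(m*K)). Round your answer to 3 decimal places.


Step 1: k = 0.25 + 2.5 * theta
Step 2: k = 0.25 + 2.5 * 0.307
Step 3: k = 0.25 + 0.768
Step 4: k = 1.018 W/(m*K)

1.018


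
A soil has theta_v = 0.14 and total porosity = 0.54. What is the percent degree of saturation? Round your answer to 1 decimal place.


Step 1: S = 100 * theta_v / n
Step 2: S = 100 * 0.14 / 0.54
Step 3: S = 25.9%

25.9


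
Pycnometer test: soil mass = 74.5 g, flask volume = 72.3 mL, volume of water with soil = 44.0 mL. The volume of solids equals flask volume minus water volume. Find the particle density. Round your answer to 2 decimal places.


Step 1: Volume of solids = flask volume - water volume with soil
Step 2: V_solids = 72.3 - 44.0 = 28.3 mL
Step 3: Particle density = mass / V_solids = 74.5 / 28.3 = 2.63 g/cm^3

2.63


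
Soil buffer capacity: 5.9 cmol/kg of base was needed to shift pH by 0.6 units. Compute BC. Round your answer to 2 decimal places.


Step 1: BC = change in base / change in pH
Step 2: BC = 5.9 / 0.6
Step 3: BC = 9.83 cmol/(kg*pH unit)

9.83


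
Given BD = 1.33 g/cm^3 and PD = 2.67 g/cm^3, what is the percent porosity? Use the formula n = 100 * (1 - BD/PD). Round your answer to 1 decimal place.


Step 1: Formula: n = 100 * (1 - BD / PD)
Step 2: n = 100 * (1 - 1.33 / 2.67)
Step 3: n = 100 * (1 - 0.49813)
Step 4: n = 50.2%

50.2


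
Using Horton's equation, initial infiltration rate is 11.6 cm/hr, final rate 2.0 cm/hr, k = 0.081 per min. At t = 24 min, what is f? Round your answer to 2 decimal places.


Step 1: f = fc + (f0 - fc) * exp(-k * t)
Step 2: exp(-0.081 * 24) = 0.14313
Step 3: f = 2.0 + (11.6 - 2.0) * 0.14313
Step 4: f = 2.0 + 9.6 * 0.14313
Step 5: f = 3.37 cm/hr

3.37


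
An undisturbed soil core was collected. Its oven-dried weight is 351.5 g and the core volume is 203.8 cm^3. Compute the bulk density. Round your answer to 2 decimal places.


Step 1: Identify the formula: BD = dry mass / volume
Step 2: Substitute values: BD = 351.5 / 203.8
Step 3: BD = 1.72 g/cm^3

1.72


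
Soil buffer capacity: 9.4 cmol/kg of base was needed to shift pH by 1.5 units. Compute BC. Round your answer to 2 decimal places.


Step 1: BC = change in base / change in pH
Step 2: BC = 9.4 / 1.5
Step 3: BC = 6.27 cmol/(kg*pH unit)

6.27


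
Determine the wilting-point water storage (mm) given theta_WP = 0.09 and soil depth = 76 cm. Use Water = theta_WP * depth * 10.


Step 1: Water (mm) = theta_WP * depth * 10
Step 2: Water = 0.09 * 76 * 10
Step 3: Water = 68.4 mm

68.4


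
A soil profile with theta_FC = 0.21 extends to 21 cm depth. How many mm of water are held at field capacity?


Step 1: Water (mm) = theta_FC * depth (cm) * 10
Step 2: Water = 0.21 * 21 * 10
Step 3: Water = 44.1 mm

44.1


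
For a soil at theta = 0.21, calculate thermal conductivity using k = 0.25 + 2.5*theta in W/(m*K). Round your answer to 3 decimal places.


Step 1: k = 0.25 + 2.5 * theta
Step 2: k = 0.25 + 2.5 * 0.21
Step 3: k = 0.25 + 0.525
Step 4: k = 0.775 W/(m*K)

0.775


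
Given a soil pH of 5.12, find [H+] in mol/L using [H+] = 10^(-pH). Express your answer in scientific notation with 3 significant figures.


Step 1: [H+] = 10^(-pH)
Step 2: [H+] = 10^(-5.12)
Step 3: [H+] = 7.59e-06 mol/L

7.59e-06


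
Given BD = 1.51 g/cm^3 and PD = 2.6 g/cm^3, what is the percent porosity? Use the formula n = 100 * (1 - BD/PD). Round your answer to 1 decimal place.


Step 1: Formula: n = 100 * (1 - BD / PD)
Step 2: n = 100 * (1 - 1.51 / 2.6)
Step 3: n = 100 * (1 - 0.58077)
Step 4: n = 41.9%

41.9


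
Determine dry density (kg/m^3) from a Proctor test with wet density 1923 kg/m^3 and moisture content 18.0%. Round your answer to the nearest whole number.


Step 1: Dry density = wet density / (1 + w/100)
Step 2: Dry density = 1923 / (1 + 18.0/100)
Step 3: Dry density = 1923 / 1.18
Step 4: Dry density = 1630 kg/m^3

1630


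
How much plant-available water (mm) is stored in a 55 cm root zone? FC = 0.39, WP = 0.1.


Step 1: Available water = (FC - WP) * depth * 10
Step 2: AW = (0.39 - 0.1) * 55 * 10
Step 3: AW = 0.29 * 55 * 10
Step 4: AW = 159.5 mm

159.5


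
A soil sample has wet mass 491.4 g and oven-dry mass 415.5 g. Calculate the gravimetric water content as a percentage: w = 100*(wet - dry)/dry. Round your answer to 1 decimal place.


Step 1: Water mass = wet - dry = 491.4 - 415.5 = 75.9 g
Step 2: w = 100 * water mass / dry mass
Step 3: w = 100 * 75.9 / 415.5 = 18.3%

18.3


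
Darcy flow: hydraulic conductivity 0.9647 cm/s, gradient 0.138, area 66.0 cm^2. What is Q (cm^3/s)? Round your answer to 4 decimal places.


Step 1: Apply Darcy's law: Q = K * i * A
Step 2: Q = 0.9647 * 0.138 * 66.0
Step 3: Q = 8.7865 cm^3/s

8.7865


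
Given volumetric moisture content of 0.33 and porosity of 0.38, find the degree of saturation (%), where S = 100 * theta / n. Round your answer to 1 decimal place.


Step 1: S = 100 * theta_v / n
Step 2: S = 100 * 0.33 / 0.38
Step 3: S = 86.8%

86.8


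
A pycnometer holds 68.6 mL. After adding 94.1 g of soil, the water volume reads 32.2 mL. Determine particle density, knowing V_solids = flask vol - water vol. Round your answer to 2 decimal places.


Step 1: Volume of solids = flask volume - water volume with soil
Step 2: V_solids = 68.6 - 32.2 = 36.4 mL
Step 3: Particle density = mass / V_solids = 94.1 / 36.4 = 2.59 g/cm^3

2.59


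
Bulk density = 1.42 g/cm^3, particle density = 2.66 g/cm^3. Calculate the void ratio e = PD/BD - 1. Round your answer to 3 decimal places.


Step 1: e = PD / BD - 1
Step 2: e = 2.66 / 1.42 - 1
Step 3: e = 1.87324 - 1
Step 4: e = 0.873

0.873


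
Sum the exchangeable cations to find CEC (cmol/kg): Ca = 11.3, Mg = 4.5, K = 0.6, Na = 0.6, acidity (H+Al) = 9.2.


Step 1: CEC = Ca + Mg + K + Na + (H+Al)
Step 2: CEC = 11.3 + 4.5 + 0.6 + 0.6 + 9.2
Step 3: CEC = 26.2 cmol/kg

26.2


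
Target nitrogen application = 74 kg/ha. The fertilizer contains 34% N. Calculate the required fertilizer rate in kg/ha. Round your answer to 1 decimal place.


Step 1: Fertilizer rate = target N / (N content / 100)
Step 2: Rate = 74 / (34 / 100)
Step 3: Rate = 74 / 0.34
Step 4: Rate = 217.6 kg/ha

217.6


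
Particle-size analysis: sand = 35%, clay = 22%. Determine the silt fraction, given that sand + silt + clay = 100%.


Step 1: sand + silt + clay = 100%
Step 2: silt = 100 - sand - clay
Step 3: silt = 100 - 35 - 22
Step 4: silt = 43%

43


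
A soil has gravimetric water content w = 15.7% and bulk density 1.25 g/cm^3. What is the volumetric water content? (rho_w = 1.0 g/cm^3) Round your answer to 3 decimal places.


Step 1: theta = (w / 100) * BD / rho_w
Step 2: theta = (15.7 / 100) * 1.25 / 1.0
Step 3: theta = 0.157 * 1.25
Step 4: theta = 0.196

0.196


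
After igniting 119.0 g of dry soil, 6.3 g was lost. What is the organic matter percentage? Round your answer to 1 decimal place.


Step 1: OM% = 100 * LOI / sample mass
Step 2: OM = 100 * 6.3 / 119.0
Step 3: OM = 5.3%

5.3


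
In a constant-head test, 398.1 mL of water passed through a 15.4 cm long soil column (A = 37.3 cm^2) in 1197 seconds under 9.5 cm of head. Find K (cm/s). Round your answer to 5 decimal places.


Step 1: K = Q * L / (A * t * h)
Step 2: Numerator = 398.1 * 15.4 = 6130.74
Step 3: Denominator = 37.3 * 1197 * 9.5 = 424156.95
Step 4: K = 6130.74 / 424156.95 = 0.01445 cm/s

0.01445


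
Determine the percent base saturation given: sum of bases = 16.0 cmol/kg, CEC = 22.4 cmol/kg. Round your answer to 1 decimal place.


Step 1: BS = 100 * (sum of bases) / CEC
Step 2: BS = 100 * 16.0 / 22.4
Step 3: BS = 71.4%

71.4


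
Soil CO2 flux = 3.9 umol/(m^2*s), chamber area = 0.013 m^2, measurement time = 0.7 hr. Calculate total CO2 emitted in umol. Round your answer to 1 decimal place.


Step 1: Convert time to seconds: 0.7 hr * 3600 = 2520.0 s
Step 2: Total = flux * area * time_s
Step 3: Total = 3.9 * 0.013 * 2520.0
Step 4: Total = 127.8 umol

127.8


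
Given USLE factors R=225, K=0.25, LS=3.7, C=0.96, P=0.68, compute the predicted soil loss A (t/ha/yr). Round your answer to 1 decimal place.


Step 1: A = R * K * LS * C * P
Step 2: R * K = 225 * 0.25 = 56.25
Step 3: (R*K) * LS = 56.25 * 3.7 = 208.125
Step 4: * C * P = 208.125 * 0.96 * 0.68 = 135.9
Step 5: A = 135.9 t/(ha*yr)

135.9


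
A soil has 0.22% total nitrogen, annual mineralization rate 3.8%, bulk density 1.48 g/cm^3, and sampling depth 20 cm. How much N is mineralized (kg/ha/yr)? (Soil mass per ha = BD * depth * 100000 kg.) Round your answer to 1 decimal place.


Step 1: Soil mass per ha = BD * depth * 100000 = 1.48 * 20 * 100000 = 2960000 kg
Step 2: Total N pool = soil mass * N%/100 = 2960000 * 0.22/100 = 6512.0 kg/ha
Step 3: N mineralized = N pool * rate%/100 = 6512.0 * 3.8/100 = 247.5 kg/ha/yr

247.5


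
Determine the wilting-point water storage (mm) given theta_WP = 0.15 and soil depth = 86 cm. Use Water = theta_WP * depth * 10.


Step 1: Water (mm) = theta_WP * depth * 10
Step 2: Water = 0.15 * 86 * 10
Step 3: Water = 129.0 mm

129.0


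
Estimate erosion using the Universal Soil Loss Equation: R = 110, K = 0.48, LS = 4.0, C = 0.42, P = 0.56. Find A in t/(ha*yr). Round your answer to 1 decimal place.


Step 1: A = R * K * LS * C * P
Step 2: R * K = 110 * 0.48 = 52.8
Step 3: (R*K) * LS = 52.8 * 4.0 = 211.2
Step 4: * C * P = 211.2 * 0.42 * 0.56 = 49.7
Step 5: A = 49.7 t/(ha*yr)

49.7


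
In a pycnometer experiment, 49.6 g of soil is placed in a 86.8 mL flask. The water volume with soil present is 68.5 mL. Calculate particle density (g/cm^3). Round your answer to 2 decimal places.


Step 1: Volume of solids = flask volume - water volume with soil
Step 2: V_solids = 86.8 - 68.5 = 18.3 mL
Step 3: Particle density = mass / V_solids = 49.6 / 18.3 = 2.71 g/cm^3

2.71


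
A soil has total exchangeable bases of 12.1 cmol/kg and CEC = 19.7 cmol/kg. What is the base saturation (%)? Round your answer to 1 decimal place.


Step 1: BS = 100 * (sum of bases) / CEC
Step 2: BS = 100 * 12.1 / 19.7
Step 3: BS = 61.4%

61.4


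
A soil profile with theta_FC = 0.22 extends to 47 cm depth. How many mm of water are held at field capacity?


Step 1: Water (mm) = theta_FC * depth (cm) * 10
Step 2: Water = 0.22 * 47 * 10
Step 3: Water = 103.4 mm

103.4


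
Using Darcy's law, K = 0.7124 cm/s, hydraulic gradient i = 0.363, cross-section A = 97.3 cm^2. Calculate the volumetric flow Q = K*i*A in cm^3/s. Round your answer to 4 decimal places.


Step 1: Apply Darcy's law: Q = K * i * A
Step 2: Q = 0.7124 * 0.363 * 97.3
Step 3: Q = 25.1619 cm^3/s

25.1619


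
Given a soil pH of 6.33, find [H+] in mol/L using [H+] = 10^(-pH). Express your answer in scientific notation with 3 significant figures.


Step 1: [H+] = 10^(-pH)
Step 2: [H+] = 10^(-6.33)
Step 3: [H+] = 4.68e-07 mol/L

4.68e-07


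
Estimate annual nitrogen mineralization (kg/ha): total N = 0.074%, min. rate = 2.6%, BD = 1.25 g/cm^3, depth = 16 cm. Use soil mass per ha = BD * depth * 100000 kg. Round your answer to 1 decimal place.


Step 1: Soil mass per ha = BD * depth * 100000 = 1.25 * 16 * 100000 = 2000000 kg
Step 2: Total N pool = soil mass * N%/100 = 2000000 * 0.074/100 = 1480.0 kg/ha
Step 3: N mineralized = N pool * rate%/100 = 1480.0 * 2.6/100 = 38.5 kg/ha/yr

38.5


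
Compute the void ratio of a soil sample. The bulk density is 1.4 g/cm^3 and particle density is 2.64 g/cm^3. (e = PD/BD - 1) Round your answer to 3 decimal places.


Step 1: e = PD / BD - 1
Step 2: e = 2.64 / 1.4 - 1
Step 3: e = 1.88571 - 1
Step 4: e = 0.886

0.886


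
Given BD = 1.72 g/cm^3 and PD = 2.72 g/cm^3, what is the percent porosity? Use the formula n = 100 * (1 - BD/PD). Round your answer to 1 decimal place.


Step 1: Formula: n = 100 * (1 - BD / PD)
Step 2: n = 100 * (1 - 1.72 / 2.72)
Step 3: n = 100 * (1 - 0.63235)
Step 4: n = 36.8%

36.8


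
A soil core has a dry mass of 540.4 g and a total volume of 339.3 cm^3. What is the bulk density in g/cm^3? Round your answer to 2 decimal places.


Step 1: Identify the formula: BD = dry mass / volume
Step 2: Substitute values: BD = 540.4 / 339.3
Step 3: BD = 1.59 g/cm^3

1.59


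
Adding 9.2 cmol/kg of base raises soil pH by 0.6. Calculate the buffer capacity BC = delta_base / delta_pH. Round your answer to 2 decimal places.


Step 1: BC = change in base / change in pH
Step 2: BC = 9.2 / 0.6
Step 3: BC = 15.33 cmol/(kg*pH unit)

15.33


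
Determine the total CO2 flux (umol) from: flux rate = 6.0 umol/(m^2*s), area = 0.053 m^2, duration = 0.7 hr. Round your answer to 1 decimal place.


Step 1: Convert time to seconds: 0.7 hr * 3600 = 2520.0 s
Step 2: Total = flux * area * time_s
Step 3: Total = 6.0 * 0.053 * 2520.0
Step 4: Total = 801.4 umol

801.4


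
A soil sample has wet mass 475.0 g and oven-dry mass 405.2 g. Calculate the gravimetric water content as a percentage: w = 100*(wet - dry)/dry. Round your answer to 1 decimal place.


Step 1: Water mass = wet - dry = 475.0 - 405.2 = 69.8 g
Step 2: w = 100 * water mass / dry mass
Step 3: w = 100 * 69.8 / 405.2 = 17.2%

17.2


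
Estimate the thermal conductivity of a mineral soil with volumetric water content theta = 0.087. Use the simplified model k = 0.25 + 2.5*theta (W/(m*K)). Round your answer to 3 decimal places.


Step 1: k = 0.25 + 2.5 * theta
Step 2: k = 0.25 + 2.5 * 0.087
Step 3: k = 0.25 + 0.218
Step 4: k = 0.468 W/(m*K)

0.468


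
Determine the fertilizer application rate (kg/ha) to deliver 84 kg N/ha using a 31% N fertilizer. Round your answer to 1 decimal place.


Step 1: Fertilizer rate = target N / (N content / 100)
Step 2: Rate = 84 / (31 / 100)
Step 3: Rate = 84 / 0.31
Step 4: Rate = 271.0 kg/ha

271.0


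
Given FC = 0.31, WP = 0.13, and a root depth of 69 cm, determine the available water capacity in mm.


Step 1: Available water = (FC - WP) * depth * 10
Step 2: AW = (0.31 - 0.13) * 69 * 10
Step 3: AW = 0.18 * 69 * 10
Step 4: AW = 124.2 mm

124.2


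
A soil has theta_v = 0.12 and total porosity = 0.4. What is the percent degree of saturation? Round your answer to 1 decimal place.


Step 1: S = 100 * theta_v / n
Step 2: S = 100 * 0.12 / 0.4
Step 3: S = 30.0%

30.0


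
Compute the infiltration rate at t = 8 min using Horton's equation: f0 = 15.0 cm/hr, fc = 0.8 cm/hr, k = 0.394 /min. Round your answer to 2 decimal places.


Step 1: f = fc + (f0 - fc) * exp(-k * t)
Step 2: exp(-0.394 * 8) = 0.042767
Step 3: f = 0.8 + (15.0 - 0.8) * 0.042767
Step 4: f = 0.8 + 14.2 * 0.042767
Step 5: f = 1.41 cm/hr

1.41


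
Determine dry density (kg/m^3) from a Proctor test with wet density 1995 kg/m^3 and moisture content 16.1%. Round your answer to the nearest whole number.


Step 1: Dry density = wet density / (1 + w/100)
Step 2: Dry density = 1995 / (1 + 16.1/100)
Step 3: Dry density = 1995 / 1.161
Step 4: Dry density = 1718 kg/m^3

1718


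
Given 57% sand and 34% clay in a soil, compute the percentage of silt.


Step 1: sand + silt + clay = 100%
Step 2: silt = 100 - sand - clay
Step 3: silt = 100 - 57 - 34
Step 4: silt = 9%

9


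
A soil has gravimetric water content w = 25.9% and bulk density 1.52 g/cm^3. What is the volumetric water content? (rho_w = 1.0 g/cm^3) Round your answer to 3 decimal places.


Step 1: theta = (w / 100) * BD / rho_w
Step 2: theta = (25.9 / 100) * 1.52 / 1.0
Step 3: theta = 0.259 * 1.52
Step 4: theta = 0.394

0.394


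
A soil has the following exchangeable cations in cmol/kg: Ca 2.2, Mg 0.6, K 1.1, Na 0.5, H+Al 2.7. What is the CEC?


Step 1: CEC = Ca + Mg + K + Na + (H+Al)
Step 2: CEC = 2.2 + 0.6 + 1.1 + 0.5 + 2.7
Step 3: CEC = 7.1 cmol/kg

7.1


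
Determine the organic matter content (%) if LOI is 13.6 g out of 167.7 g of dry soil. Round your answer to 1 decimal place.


Step 1: OM% = 100 * LOI / sample mass
Step 2: OM = 100 * 13.6 / 167.7
Step 3: OM = 8.1%

8.1


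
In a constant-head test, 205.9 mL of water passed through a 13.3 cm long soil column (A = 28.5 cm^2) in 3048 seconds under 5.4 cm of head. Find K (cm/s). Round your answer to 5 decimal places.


Step 1: K = Q * L / (A * t * h)
Step 2: Numerator = 205.9 * 13.3 = 2738.47
Step 3: Denominator = 28.5 * 3048 * 5.4 = 469087.2
Step 4: K = 2738.47 / 469087.2 = 0.00584 cm/s

0.00584


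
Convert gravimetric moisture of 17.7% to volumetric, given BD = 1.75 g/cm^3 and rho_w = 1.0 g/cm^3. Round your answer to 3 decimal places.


Step 1: theta = (w / 100) * BD / rho_w
Step 2: theta = (17.7 / 100) * 1.75 / 1.0
Step 3: theta = 0.177 * 1.75
Step 4: theta = 0.31

0.31


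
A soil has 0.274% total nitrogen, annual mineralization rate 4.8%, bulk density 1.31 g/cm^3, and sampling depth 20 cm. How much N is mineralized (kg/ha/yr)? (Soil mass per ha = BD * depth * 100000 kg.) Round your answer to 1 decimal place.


Step 1: Soil mass per ha = BD * depth * 100000 = 1.31 * 20 * 100000 = 2620000 kg
Step 2: Total N pool = soil mass * N%/100 = 2620000 * 0.274/100 = 7178.8 kg/ha
Step 3: N mineralized = N pool * rate%/100 = 7178.8 * 4.8/100 = 344.6 kg/ha/yr

344.6


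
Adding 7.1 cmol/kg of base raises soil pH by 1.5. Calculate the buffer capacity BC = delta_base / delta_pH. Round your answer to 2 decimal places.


Step 1: BC = change in base / change in pH
Step 2: BC = 7.1 / 1.5
Step 3: BC = 4.73 cmol/(kg*pH unit)

4.73


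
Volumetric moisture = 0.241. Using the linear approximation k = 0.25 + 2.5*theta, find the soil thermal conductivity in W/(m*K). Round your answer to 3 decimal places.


Step 1: k = 0.25 + 2.5 * theta
Step 2: k = 0.25 + 2.5 * 0.241
Step 3: k = 0.25 + 0.603
Step 4: k = 0.853 W/(m*K)

0.853


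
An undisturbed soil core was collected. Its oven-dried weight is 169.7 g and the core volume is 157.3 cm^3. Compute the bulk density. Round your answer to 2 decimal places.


Step 1: Identify the formula: BD = dry mass / volume
Step 2: Substitute values: BD = 169.7 / 157.3
Step 3: BD = 1.08 g/cm^3

1.08


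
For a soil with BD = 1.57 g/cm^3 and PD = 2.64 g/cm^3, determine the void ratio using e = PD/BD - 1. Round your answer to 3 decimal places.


Step 1: e = PD / BD - 1
Step 2: e = 2.64 / 1.57 - 1
Step 3: e = 1.68153 - 1
Step 4: e = 0.682

0.682


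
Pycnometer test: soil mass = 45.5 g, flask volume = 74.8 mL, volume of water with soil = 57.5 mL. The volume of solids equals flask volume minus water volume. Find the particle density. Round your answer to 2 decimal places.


Step 1: Volume of solids = flask volume - water volume with soil
Step 2: V_solids = 74.8 - 57.5 = 17.3 mL
Step 3: Particle density = mass / V_solids = 45.5 / 17.3 = 2.63 g/cm^3

2.63


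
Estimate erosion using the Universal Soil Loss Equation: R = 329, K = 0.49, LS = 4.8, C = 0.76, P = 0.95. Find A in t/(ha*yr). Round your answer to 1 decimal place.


Step 1: A = R * K * LS * C * P
Step 2: R * K = 329 * 0.49 = 161.21
Step 3: (R*K) * LS = 161.21 * 4.8 = 773.808
Step 4: * C * P = 773.808 * 0.76 * 0.95 = 558.7
Step 5: A = 558.7 t/(ha*yr)

558.7


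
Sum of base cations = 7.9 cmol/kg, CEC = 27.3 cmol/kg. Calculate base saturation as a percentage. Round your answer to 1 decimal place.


Step 1: BS = 100 * (sum of bases) / CEC
Step 2: BS = 100 * 7.9 / 27.3
Step 3: BS = 28.9%

28.9


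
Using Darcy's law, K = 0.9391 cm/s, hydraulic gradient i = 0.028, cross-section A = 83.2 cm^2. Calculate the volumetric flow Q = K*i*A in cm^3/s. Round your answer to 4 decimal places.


Step 1: Apply Darcy's law: Q = K * i * A
Step 2: Q = 0.9391 * 0.028 * 83.2
Step 3: Q = 2.1877 cm^3/s

2.1877


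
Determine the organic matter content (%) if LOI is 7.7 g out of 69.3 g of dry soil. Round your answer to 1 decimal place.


Step 1: OM% = 100 * LOI / sample mass
Step 2: OM = 100 * 7.7 / 69.3
Step 3: OM = 11.1%

11.1


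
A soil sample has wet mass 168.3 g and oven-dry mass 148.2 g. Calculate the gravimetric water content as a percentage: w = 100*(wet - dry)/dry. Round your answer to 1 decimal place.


Step 1: Water mass = wet - dry = 168.3 - 148.2 = 20.1 g
Step 2: w = 100 * water mass / dry mass
Step 3: w = 100 * 20.1 / 148.2 = 13.6%

13.6


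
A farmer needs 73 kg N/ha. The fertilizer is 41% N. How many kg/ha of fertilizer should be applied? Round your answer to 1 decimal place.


Step 1: Fertilizer rate = target N / (N content / 100)
Step 2: Rate = 73 / (41 / 100)
Step 3: Rate = 73 / 0.41
Step 4: Rate = 178.0 kg/ha

178.0


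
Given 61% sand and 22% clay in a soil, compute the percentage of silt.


Step 1: sand + silt + clay = 100%
Step 2: silt = 100 - sand - clay
Step 3: silt = 100 - 61 - 22
Step 4: silt = 17%

17


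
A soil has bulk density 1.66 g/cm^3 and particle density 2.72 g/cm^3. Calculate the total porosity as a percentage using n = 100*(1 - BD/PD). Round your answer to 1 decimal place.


Step 1: Formula: n = 100 * (1 - BD / PD)
Step 2: n = 100 * (1 - 1.66 / 2.72)
Step 3: n = 100 * (1 - 0.61029)
Step 4: n = 39.0%

39.0


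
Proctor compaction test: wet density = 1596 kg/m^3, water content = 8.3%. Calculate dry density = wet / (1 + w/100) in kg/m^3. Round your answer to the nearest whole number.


Step 1: Dry density = wet density / (1 + w/100)
Step 2: Dry density = 1596 / (1 + 8.3/100)
Step 3: Dry density = 1596 / 1.083
Step 4: Dry density = 1474 kg/m^3

1474


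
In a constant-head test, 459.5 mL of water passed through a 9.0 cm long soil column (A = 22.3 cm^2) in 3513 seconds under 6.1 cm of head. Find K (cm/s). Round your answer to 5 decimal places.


Step 1: K = Q * L / (A * t * h)
Step 2: Numerator = 459.5 * 9.0 = 4135.5
Step 3: Denominator = 22.3 * 3513 * 6.1 = 477873.39
Step 4: K = 4135.5 / 477873.39 = 0.00865 cm/s

0.00865


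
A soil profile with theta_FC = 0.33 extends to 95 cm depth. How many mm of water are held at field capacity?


Step 1: Water (mm) = theta_FC * depth (cm) * 10
Step 2: Water = 0.33 * 95 * 10
Step 3: Water = 313.5 mm

313.5


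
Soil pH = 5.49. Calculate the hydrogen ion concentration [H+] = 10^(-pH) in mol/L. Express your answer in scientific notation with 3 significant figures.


Step 1: [H+] = 10^(-pH)
Step 2: [H+] = 10^(-5.49)
Step 3: [H+] = 3.24e-06 mol/L

3.24e-06


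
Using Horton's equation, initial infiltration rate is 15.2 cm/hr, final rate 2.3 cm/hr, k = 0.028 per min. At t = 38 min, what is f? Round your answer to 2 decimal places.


Step 1: f = fc + (f0 - fc) * exp(-k * t)
Step 2: exp(-0.028 * 38) = 0.345073
Step 3: f = 2.3 + (15.2 - 2.3) * 0.345073
Step 4: f = 2.3 + 12.9 * 0.345073
Step 5: f = 6.75 cm/hr

6.75


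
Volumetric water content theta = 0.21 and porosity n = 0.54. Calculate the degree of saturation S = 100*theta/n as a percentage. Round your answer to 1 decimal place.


Step 1: S = 100 * theta_v / n
Step 2: S = 100 * 0.21 / 0.54
Step 3: S = 38.9%

38.9


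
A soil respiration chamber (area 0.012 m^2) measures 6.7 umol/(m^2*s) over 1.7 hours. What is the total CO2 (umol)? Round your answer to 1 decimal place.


Step 1: Convert time to seconds: 1.7 hr * 3600 = 6120.0 s
Step 2: Total = flux * area * time_s
Step 3: Total = 6.7 * 0.012 * 6120.0
Step 4: Total = 492.0 umol

492.0


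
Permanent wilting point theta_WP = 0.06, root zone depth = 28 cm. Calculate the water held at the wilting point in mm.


Step 1: Water (mm) = theta_WP * depth * 10
Step 2: Water = 0.06 * 28 * 10
Step 3: Water = 16.8 mm

16.8


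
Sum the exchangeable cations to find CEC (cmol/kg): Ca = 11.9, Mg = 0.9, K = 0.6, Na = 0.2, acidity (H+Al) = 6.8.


Step 1: CEC = Ca + Mg + K + Na + (H+Al)
Step 2: CEC = 11.9 + 0.9 + 0.6 + 0.2 + 6.8
Step 3: CEC = 20.4 cmol/kg

20.4


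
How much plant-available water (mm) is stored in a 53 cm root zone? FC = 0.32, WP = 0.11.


Step 1: Available water = (FC - WP) * depth * 10
Step 2: AW = (0.32 - 0.11) * 53 * 10
Step 3: AW = 0.21 * 53 * 10
Step 4: AW = 111.3 mm

111.3


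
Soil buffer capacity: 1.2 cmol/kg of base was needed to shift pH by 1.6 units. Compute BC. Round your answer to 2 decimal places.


Step 1: BC = change in base / change in pH
Step 2: BC = 1.2 / 1.6
Step 3: BC = 0.75 cmol/(kg*pH unit)

0.75


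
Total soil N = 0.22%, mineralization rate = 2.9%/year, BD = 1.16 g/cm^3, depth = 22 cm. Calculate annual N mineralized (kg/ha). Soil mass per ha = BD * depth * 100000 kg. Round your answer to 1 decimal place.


Step 1: Soil mass per ha = BD * depth * 100000 = 1.16 * 22 * 100000 = 2552000 kg
Step 2: Total N pool = soil mass * N%/100 = 2552000 * 0.22/100 = 5614.4 kg/ha
Step 3: N mineralized = N pool * rate%/100 = 5614.4 * 2.9/100 = 162.8 kg/ha/yr

162.8


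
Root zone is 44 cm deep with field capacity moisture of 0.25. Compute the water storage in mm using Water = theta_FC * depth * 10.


Step 1: Water (mm) = theta_FC * depth (cm) * 10
Step 2: Water = 0.25 * 44 * 10
Step 3: Water = 110.0 mm

110.0


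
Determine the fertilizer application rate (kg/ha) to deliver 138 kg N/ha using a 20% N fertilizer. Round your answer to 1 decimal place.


Step 1: Fertilizer rate = target N / (N content / 100)
Step 2: Rate = 138 / (20 / 100)
Step 3: Rate = 138 / 0.2
Step 4: Rate = 690.0 kg/ha

690.0


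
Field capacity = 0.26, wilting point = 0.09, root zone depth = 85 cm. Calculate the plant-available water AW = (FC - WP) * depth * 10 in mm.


Step 1: Available water = (FC - WP) * depth * 10
Step 2: AW = (0.26 - 0.09) * 85 * 10
Step 3: AW = 0.17 * 85 * 10
Step 4: AW = 144.5 mm

144.5


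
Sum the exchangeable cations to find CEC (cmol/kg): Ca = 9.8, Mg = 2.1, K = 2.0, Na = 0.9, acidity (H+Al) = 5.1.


Step 1: CEC = Ca + Mg + K + Na + (H+Al)
Step 2: CEC = 9.8 + 2.1 + 2.0 + 0.9 + 5.1
Step 3: CEC = 19.9 cmol/kg

19.9


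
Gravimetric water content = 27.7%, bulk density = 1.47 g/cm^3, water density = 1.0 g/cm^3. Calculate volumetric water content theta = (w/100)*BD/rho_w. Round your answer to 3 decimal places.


Step 1: theta = (w / 100) * BD / rho_w
Step 2: theta = (27.7 / 100) * 1.47 / 1.0
Step 3: theta = 0.277 * 1.47
Step 4: theta = 0.407

0.407


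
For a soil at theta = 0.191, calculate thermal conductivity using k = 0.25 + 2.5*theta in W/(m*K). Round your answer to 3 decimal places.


Step 1: k = 0.25 + 2.5 * theta
Step 2: k = 0.25 + 2.5 * 0.191
Step 3: k = 0.25 + 0.478
Step 4: k = 0.728 W/(m*K)

0.728
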